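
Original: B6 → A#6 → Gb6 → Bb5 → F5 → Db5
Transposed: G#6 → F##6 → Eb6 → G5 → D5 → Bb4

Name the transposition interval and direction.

down a minor third

From B6 to G#6 is 3 letter names — a third of some quality.
G#6 to B6 is 3 semitones, which makes it a minor third; the second version is lower, so the direction is down.
Checking another pair — Db5 → Bb4 — gives the same interval.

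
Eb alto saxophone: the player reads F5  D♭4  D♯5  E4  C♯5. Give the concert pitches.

Ab4 Fb3 F#4 G3 E4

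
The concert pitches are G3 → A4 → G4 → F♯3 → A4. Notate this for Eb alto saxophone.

Written C4 sounds as Eb3 on the Eb alto saxophone, so concert pitches are written a major sixth up.
G3 becomes E4
A4 becomes F#5
G4 becomes E5
F#3 becomes D#4
A4 becomes F#5

E4 F#5 E5 D#4 F#5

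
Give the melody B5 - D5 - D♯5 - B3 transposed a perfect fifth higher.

F#6 A5 A#5 F#4

A perfect fifth up from B5 gives F#6.
D5 up a perfect fifth is A5.
A perfect fifth up from D#5 gives A#5.
B3 up a perfect fifth is F#4.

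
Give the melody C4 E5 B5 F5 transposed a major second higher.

D4 F#5 C#6 G5

C4: a second up reaches D, and 2 semitones makes it D4.
E5 up a major second is F#5.
A major second up from B5 gives C#6.
A major second up from F5 gives G5.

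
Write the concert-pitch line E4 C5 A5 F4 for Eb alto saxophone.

C#5 A5 F#6 D5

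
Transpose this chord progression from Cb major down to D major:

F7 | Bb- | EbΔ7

Cb major down to D major is a diminished seventh; each chord root moves by that interval while the quality stays the same.
F7: root F down a diminished seventh → G#, giving G#7.
Bb-: root Bb down a diminished seventh → C#, giving C#-.
EbΔ7: root Eb down a diminished seventh → F#, giving F#Δ7.

G#7 C#- F#Δ7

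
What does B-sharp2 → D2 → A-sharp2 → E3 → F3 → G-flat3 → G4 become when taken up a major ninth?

B#2: a ninth up reaches C, and 14 semitones makes it C##4.
D2 up a major ninth is E3.
A#2: a ninth up reaches B, and 14 semitones makes it B#3.
E3: a ninth up reaches F, and 14 semitones makes it F#4.
F3 up a major ninth is G4.
Gb3: a ninth up reaches A, and 14 semitones makes it Ab4.
A major ninth up from G4 gives A5.

C##4 E3 B#3 F#4 G4 Ab4 A5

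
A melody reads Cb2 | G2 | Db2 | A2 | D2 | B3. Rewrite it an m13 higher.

Cb2 becomes Abb3
G2 becomes Eb4
Db2 becomes Bbb3
A2 becomes F4
D2 becomes Bb3
B3 becomes G5

Abb3 Eb4 Bbb3 F4 Bb3 G5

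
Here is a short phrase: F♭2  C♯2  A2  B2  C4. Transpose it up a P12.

Cb4 G#3 E4 F#4 G5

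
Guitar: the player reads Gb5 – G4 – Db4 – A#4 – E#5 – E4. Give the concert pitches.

Gb4 G3 Db3 A#3 E#4 E3

Written C4 on the guitar sounds as C3, a perfect octave lower; apply that shift to every note.
Gb5 → Gb4
G4 → G3
Db4 → Db3
A#4 → A#3
E#5 → E#4
E4 → E3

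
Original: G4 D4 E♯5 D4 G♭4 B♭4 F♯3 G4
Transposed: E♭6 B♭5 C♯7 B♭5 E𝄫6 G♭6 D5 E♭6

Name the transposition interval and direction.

up a minor thirteenth

Take the first pair: G4 → Eb6. G to E spans 13 letter names, so the interval is some kind of thirteenth.
G4 to Eb6 is 20 semitones, which makes it a minor thirteenth; the second version is higher, so the direction is up.
Checking another pair — G4 → Eb6 — gives the same interval.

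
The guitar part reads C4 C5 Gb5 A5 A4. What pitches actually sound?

The guitar sounds a perfect octave below written, so transpose each written note down a perfect octave.
C4 -> C3
C5 -> C4
Gb5 -> Gb4
A5 -> A4
A4 -> A3

C3 C4 Gb4 A4 A3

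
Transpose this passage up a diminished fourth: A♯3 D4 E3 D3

A#3 becomes D4
D4 becomes Gb4
E3 becomes Ab3
D3 becomes Gb3

D4 Gb4 Ab3 Gb3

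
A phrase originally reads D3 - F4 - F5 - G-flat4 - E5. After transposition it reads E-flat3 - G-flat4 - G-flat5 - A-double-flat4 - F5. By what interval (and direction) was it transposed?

up a minor second

Take the first pair: D3 → Eb3. D to E spans 2 letter names, so the interval is some kind of second.
D3 to Eb3 is 1 semitone, which makes it a minor second; the second version is higher, so the direction is up.
Checking another pair — E5 → F5 — gives the same interval.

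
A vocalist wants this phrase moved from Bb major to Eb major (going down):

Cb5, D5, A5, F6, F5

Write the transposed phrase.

Fb4 G4 D5 Bb5 Bb4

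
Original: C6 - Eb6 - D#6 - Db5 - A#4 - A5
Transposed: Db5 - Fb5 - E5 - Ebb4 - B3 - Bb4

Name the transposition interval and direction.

From C6 to Db5 is 7 letter names — a seventh of some quality.
Db5 to C6 is 11 semitones, which makes it a major seventh; the second version is lower, so the direction is down.
Checking another pair — A5 → Bb4 — gives the same interval.

down a major seventh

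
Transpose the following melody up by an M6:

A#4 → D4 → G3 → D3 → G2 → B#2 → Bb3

F##5 B4 E4 B3 E3 G##3 G4

A#4 to F##5
D4 to B4
G3 to E4
D3 to B3
G2 to E3
B#2 to G##3
Bb3 to G4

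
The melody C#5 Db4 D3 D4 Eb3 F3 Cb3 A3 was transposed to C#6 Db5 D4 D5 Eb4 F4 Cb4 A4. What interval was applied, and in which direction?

From C#5 to C#6 is 8 letter names — an octave of some quality.
C#5 to C#6 is 12 semitones, which makes it a perfect octave; the second version is higher, so the direction is up.
Checking another pair — A3 → A4 — gives the same interval.

up a perfect octave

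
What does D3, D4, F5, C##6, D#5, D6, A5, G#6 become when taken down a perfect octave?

D3 gives D2
D4 gives D3
F5 gives F4
C##6 gives C##5
D#5 gives D#4
D6 gives D5
A5 gives A4
G#6 gives G#5

D2 D3 F4 C##5 D#4 D5 A4 G#5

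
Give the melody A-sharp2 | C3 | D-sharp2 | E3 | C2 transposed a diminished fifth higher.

A#2: a fifth up reaches E, and 6 semitones makes it E3.
C3: a fifth up reaches G, and 6 semitones makes it Gb3.
D#2 up a diminished fifth is A2.
E3 up a diminished fifth is Bb3.
C2 up a diminished fifth is Gb2.

E3 Gb3 A2 Bb3 Gb2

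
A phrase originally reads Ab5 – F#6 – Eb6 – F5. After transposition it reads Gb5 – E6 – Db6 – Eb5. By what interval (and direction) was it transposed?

down a major second

From Ab5 to Gb5 is 2 letter names — a second of some quality.
Gb5 to Ab5 is 2 semitones, which makes it a major second; the second version is lower, so the direction is down.
Checking another pair — F5 → Eb5 — gives the same interval.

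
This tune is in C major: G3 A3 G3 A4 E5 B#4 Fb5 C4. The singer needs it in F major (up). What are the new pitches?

C4 D4 C4 D5 A5 E#5 Bbb5 F4

From C up to F is a perfect fourth; apply that to each pitch.
G3 gives C4
A3 gives D4
G3 gives C4
A4 gives D5
E5 gives A5
B#4 gives E#5
Fb5 gives Bbb5
C4 gives F4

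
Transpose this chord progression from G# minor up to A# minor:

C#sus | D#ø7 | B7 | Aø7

D#sus E#ø7 C#7 Bø7

G# minor up to A# minor is a major second; each chord root moves by that interval while the quality stays the same.
C#sus: root C# up a major second → D#, giving D#sus.
D#ø7: root D# up a major second → E#, giving E#ø7.
B7: root B up a major second → C#, giving C#7.
Aø7: root A up a major second → B, giving Bø7.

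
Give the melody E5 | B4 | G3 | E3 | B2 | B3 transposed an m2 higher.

E5 gives F5
B4 gives C5
G3 gives Ab3
E3 gives F3
B2 gives C3
B3 gives C4

F5 C5 Ab3 F3 C3 C4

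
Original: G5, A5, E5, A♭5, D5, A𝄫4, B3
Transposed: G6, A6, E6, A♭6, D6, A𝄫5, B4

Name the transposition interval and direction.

Take the first pair: G5 → G6. G to G spans 8 letter names, so the interval is some kind of octave.
G5 to G6 is 12 semitones, which makes it a perfect octave; the second version is higher, so the direction is up.
Checking another pair — B3 → B4 — gives the same interval.

up a perfect octave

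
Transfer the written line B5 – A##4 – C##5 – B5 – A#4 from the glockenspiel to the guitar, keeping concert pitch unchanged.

First find concert pitch: the glockenspiel sounds a perfect fifteenth above written, so B5 A##4 C##5 B5 A#4 sounds B7 A##6 C##7 B7 A#6.
Then write for guitar: it sounds a perfect octave below written, so the part must be a perfect octave above concert.
B7 → B8
A##6 → A##7
C##7 → C##8
B7 → B8
A#6 → A#7

B8 A##7 C##8 B8 A#7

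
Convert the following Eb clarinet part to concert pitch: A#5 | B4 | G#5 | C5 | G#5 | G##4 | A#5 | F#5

Written C4 on the Eb clarinet sounds as Eb4, a minor third higher; apply that shift to every note.
A#5 gives C#6
B4 gives D5
G#5 gives B5
C5 gives Eb5
G#5 gives B5
G##4 gives B#4
A#5 gives C#6
F#5 gives A5

C#6 D5 B5 Eb5 B5 B#4 C#6 A5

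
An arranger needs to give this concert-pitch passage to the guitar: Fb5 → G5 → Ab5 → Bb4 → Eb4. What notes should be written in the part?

Fb6 G6 Ab6 Bb5 Eb5

Written C4 sounds as C3 on the guitar, so concert pitches are written a perfect octave up.
Fb5 becomes Fb6
G5 becomes G6
Ab5 becomes Ab6
Bb4 becomes Bb5
Eb4 becomes Eb5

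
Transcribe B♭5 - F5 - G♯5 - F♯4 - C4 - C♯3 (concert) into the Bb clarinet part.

C6 G5 A#5 G#4 D4 D#3

The Bb clarinet sounds a major second below written, so the written part must be a major second above concert — transpose each note up.
Bb5 becomes C6
F5 becomes G5
G#5 becomes A#5
F#4 becomes G#4
C4 becomes D4
C#3 becomes D#3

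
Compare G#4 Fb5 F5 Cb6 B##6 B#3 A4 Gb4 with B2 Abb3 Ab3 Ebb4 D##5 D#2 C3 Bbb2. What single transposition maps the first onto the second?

down a major thirteenth

Take the first pair: G#4 → B2. G to B spans 13 letter names, so the interval is some kind of thirteenth.
B2 to G#4 is 21 semitones, which makes it a major thirteenth; the second version is lower, so the direction is down.
Checking another pair — Gb4 → Bbb2 — gives the same interval.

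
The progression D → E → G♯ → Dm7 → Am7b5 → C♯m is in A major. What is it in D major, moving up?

G A C# Gm7 Dm7b5 F#m

A major up to D major is a perfect fourth; each chord root moves by that interval while the quality stays the same.
D: root D up a perfect fourth → G, giving G.
E: root E up a perfect fourth → A, giving A.
G♯: root G♯ up a perfect fourth → C#, giving C#.
Dm7: root D up a perfect fourth → G, giving Gm7.
Am7b5: root A up a perfect fourth → D, giving Dm7b5.
C♯m: root C♯ up a perfect fourth → F#, giving F#m.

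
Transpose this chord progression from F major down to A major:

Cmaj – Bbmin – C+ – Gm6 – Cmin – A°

F major down to A major is a minor sixth; each chord root moves by that interval while the quality stays the same.
Cmaj: root C down a minor sixth → E, giving Emaj.
Bbmin: root Bb down a minor sixth → D, giving Dmin.
C+: root C down a minor sixth → E, giving E+.
Gm6: root G down a minor sixth → B, giving Bm6.
Cmin: root C down a minor sixth → E, giving Emin.
A°: root A down a minor sixth → C#, giving C#°.

Emaj Dmin E+ Bm6 Emin C#°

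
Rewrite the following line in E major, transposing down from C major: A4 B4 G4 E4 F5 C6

C#4 D#4 B3 G#3 A4 E5

From C down to E is a minor sixth; apply that to each pitch.
A4 becomes C#4
B4 becomes D#4
G4 becomes B3
E4 becomes G#3
F5 becomes A4
C6 becomes E5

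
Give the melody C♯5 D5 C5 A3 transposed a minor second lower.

C#5 becomes B#4
D5 becomes C#5
C5 becomes B4
A3 becomes G#3

B#4 C#5 B4 G#3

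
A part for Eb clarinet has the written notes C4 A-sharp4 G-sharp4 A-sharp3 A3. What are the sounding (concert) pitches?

Eb4 C#5 B4 C#4 C4

Written C4 on the Eb clarinet sounds as Eb4, a minor third higher; apply that shift to every note.
C4 gives Eb4
A#4 gives C#5
G#4 gives B4
A#3 gives C#4
A3 gives C4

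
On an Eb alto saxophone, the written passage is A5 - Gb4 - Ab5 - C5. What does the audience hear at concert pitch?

C5 Bbb3 Cb5 Eb4

Written C4 on the Eb alto saxophone sounds as Eb3, a major sixth lower; apply that shift to every note.
A5 gives C5
Gb4 gives Bbb3
Ab5 gives Cb5
C5 gives Eb4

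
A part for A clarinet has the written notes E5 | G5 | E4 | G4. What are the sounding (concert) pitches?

C#5 E5 C#4 E4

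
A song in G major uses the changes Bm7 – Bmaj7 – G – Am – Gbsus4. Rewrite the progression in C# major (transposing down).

E#m7 E#maj7 C# D#m Csus4

G major down to C# major is a diminished fifth; each chord root moves by that interval while the quality stays the same.
Bm7: root B down a diminished fifth → E#, giving E#m7.
Bmaj7: root B down a diminished fifth → E#, giving E#maj7.
G: root G down a diminished fifth → C#, giving C#.
Am: root A down a diminished fifth → D#, giving D#m.
Gbsus4: root Gb down a diminished fifth → C, giving Csus4.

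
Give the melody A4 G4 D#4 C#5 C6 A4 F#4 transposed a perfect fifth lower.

A perfect fifth down from A4 gives D4.
G4: a fifth down reaches C, and 7 semitones makes it C4.
D#4 down a perfect fifth is G#3.
C#5 down a perfect fifth is F#4.
A perfect fifth down from C6 gives F5.
A4 down a perfect fifth is D4.
F#4: a fifth down reaches B, and 7 semitones makes it B3.

D4 C4 G#3 F#4 F5 D4 B3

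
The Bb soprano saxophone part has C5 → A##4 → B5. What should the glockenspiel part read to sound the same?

Bb2 G##2 A3

First find concert pitch: the Bb soprano saxophone sounds a major second below written, so C5 A##4 B5 sounds Bb4 G##4 A5.
Then write for glockenspiel: it sounds a perfect fifteenth above written, so the part must be a perfect fifteenth below concert.
Bb4 → Bb2
G##4 → G##2
A5 → A3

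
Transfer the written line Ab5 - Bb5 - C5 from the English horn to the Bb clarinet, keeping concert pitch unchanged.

First find concert pitch: the English horn sounds a perfect fifth below written, so Ab5 Bb5 C5 sounds Db5 Eb5 F4.
Then write for Bb clarinet: it sounds a major second below written, so the part must be a major second above concert.
Db5 → Eb5
Eb5 → F5
F4 → G4

Eb5 F5 G4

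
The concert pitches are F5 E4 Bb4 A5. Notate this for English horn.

C6 B4 F5 E6

The English horn sounds a perfect fifth below written, so the written part must be a perfect fifth above concert — transpose each note up.
F5 gives C6
E4 gives B4
Bb4 gives F5
A5 gives E6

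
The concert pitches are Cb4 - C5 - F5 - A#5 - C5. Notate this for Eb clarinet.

Written C4 sounds as Eb4 on the Eb clarinet, so concert pitches are written a minor third down.
Cb4 to Ab3
C5 to A4
F5 to D5
A#5 to F##5
C5 to A4

Ab3 A4 D5 F##5 A4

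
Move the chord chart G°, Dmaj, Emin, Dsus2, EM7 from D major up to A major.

D major up to A major is a perfect fifth; each chord root moves by that interval while the quality stays the same.
G°: root G up a perfect fifth → D, giving D°.
Dmaj: root D up a perfect fifth → A, giving Amaj.
Emin: root E up a perfect fifth → B, giving Bmin.
Dsus2: root D up a perfect fifth → A, giving Asus2.
EM7: root E up a perfect fifth → B, giving BM7.

D° Amaj Bmin Asus2 BM7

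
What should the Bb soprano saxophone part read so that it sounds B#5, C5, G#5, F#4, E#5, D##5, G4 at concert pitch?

The Bb soprano saxophone sounds a major second below written, so the written part must be a major second above concert — transpose each note up.
B#5 → C##6
C5 → D5
G#5 → A#5
F#4 → G#4
E#5 → F##5
D##5 → E##5
G4 → A4

C##6 D5 A#5 G#4 F##5 E##5 A4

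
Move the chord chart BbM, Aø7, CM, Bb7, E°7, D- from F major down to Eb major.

AbM Gø7 BbM Ab7 D°7 C-

F major down to Eb major is a major second; each chord root moves by that interval while the quality stays the same.
BbM: root Bb down a major second → Ab, giving AbM.
Aø7: root A down a major second → G, giving Gø7.
CM: root C down a major second → Bb, giving BbM.
Bb7: root Bb down a major second → Ab, giving Ab7.
E°7: root E down a major second → D, giving D°7.
D-: root D down a major second → C, giving C-.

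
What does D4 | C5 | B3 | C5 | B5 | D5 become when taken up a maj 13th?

B5 A6 G#5 A6 G#7 B6

D4: a thirteenth up reaches B, and 21 semitones makes it B5.
C5: a thirteenth up reaches A, and 21 semitones makes it A6.
B3: a thirteenth up reaches G, and 21 semitones makes it G#5.
A major thirteenth up from C5 gives A6.
B5 up a major thirteenth is G#7.
A major thirteenth up from D5 gives B6.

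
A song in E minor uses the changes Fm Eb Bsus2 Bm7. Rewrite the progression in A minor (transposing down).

Bbm Ab Esus2 Em7

E minor down to A minor is a perfect fifth; each chord root moves by that interval while the quality stays the same.
Fm: root F down a perfect fifth → Bb, giving Bbm.
Eb: root Eb down a perfect fifth → Ab, giving Ab.
Bsus2: root B down a perfect fifth → E, giving Esus2.
Bm7: root B down a perfect fifth → E, giving Em7.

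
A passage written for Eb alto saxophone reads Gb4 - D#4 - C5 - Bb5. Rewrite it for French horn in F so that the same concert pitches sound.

First find concert pitch: the Eb alto saxophone sounds a major sixth below written, so Gb4 D#4 C5 Bb5 sounds Bbb3 F#3 Eb4 Db5.
Then write for French horn in F: it sounds a perfect fifth below written, so the part must be a perfect fifth above concert.
Bbb3 → Fb4
F#3 → C#4
Eb4 → Bb4
Db5 → Ab5

Fb4 C#4 Bb4 Ab5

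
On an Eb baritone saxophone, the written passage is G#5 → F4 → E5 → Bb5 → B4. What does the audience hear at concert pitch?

The Eb baritone saxophone sounds a major thirteenth below written, so transpose each written note down a major thirteenth.
G#5 to B3
F4 to Ab2
E5 to G3
Bb5 to Db4
B4 to D3

B3 Ab2 G3 Db4 D3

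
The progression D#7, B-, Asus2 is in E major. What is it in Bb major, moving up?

A7 F- Ebsus2

E major up to Bb major is a diminished fifth; each chord root moves by that interval while the quality stays the same.
D#7: root D# up a diminished fifth → A, giving A7.
B-: root B up a diminished fifth → F, giving F-.
Asus2: root A up a diminished fifth → Eb, giving Ebsus2.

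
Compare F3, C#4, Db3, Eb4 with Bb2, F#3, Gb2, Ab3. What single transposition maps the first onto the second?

From F3 to Bb2 is 5 letter names — a fifth of some quality.
Bb2 to F3 is 7 semitones, which makes it a perfect fifth; the second version is lower, so the direction is down.
Checking another pair — Eb4 → Ab3 — gives the same interval.

down a perfect fifth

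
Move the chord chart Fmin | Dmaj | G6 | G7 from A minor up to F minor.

Dbmin Bbmaj Eb6 Eb7

A minor up to F minor is a minor sixth; each chord root moves by that interval while the quality stays the same.
Fmin: root F up a minor sixth → Db, giving Dbmin.
Dmaj: root D up a minor sixth → Bb, giving Bbmaj.
G6: root G up a minor sixth → Eb, giving Eb6.
G7: root G up a minor sixth → Eb, giving Eb7.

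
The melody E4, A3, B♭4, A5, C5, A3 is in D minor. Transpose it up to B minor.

C#5 F#4 G5 F#6 A5 F#4

D minor to B minor up is a major sixth, so every note moves up by that interval.
E4 to C#5
A3 to F#4
Bb4 to G5
A5 to F#6
C5 to A5
A3 to F#4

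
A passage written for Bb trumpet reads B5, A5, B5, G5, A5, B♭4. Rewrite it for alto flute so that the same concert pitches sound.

D6 C6 D6 Bb5 C6 Db5

First find concert pitch: the Bb trumpet sounds a major second below written, so B5 A5 B5 G5 A5 B♭4 sounds A5 G5 A5 F5 G5 Ab4.
Then write for alto flute: it sounds a perfect fourth below written, so the part must be a perfect fourth above concert.
A5 → D6
G5 → C6
A5 → D6
F5 → Bb5
G5 → C6
Ab4 → Db5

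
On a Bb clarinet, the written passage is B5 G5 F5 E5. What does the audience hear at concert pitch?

Written C4 on the Bb clarinet sounds as Bb3, a major second lower; apply that shift to every note.
B5 -> A5
G5 -> F5
F5 -> Eb5
E5 -> D5

A5 F5 Eb5 D5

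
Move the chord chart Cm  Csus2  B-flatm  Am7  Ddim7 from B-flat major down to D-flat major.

B-flat major down to D-flat major is a major sixth; each chord root moves by that interval while the quality stays the same.
Cm: root C down a major sixth → Eb, giving Ebm.
Csus2: root C down a major sixth → Eb, giving Ebsus2.
B-flatm: root B-flat down a major sixth → Db, giving Dbm.
Am7: root A down a major sixth → C, giving Cm7.
Ddim7: root D down a major sixth → F, giving Fdim7.

Ebm Ebsus2 Dbm Cm7 Fdim7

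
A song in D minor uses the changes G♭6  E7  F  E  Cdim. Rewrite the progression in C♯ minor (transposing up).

F6 D#7 E D# Bdim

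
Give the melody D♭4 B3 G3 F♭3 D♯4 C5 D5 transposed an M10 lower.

Db4: a tenth down reaches B, and 16 semitones makes it Bbb2.
A major tenth down from B3 gives G2.
G3 down a major tenth is Eb2.
A major tenth down from Fb3 gives Dbb2.
A major tenth down from D#4 gives B2.
A major tenth down from C5 gives Ab3.
D5 down a major tenth is Bb3.

Bbb2 G2 Eb2 Dbb2 B2 Ab3 Bb3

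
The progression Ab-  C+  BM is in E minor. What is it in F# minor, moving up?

Bb- D+ C#M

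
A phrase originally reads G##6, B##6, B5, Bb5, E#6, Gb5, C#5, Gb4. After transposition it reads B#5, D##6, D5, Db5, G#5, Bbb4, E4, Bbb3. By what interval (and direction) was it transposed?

From G##6 to B#5 is 6 letter names — a sixth of some quality.
B#5 to G##6 is 9 semitones, which makes it a major sixth; the second version is lower, so the direction is down.
Checking another pair — Gb4 → Bbb3 — gives the same interval.

down a major sixth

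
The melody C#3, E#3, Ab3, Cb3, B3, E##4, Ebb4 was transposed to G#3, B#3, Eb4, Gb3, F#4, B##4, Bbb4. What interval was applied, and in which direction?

up a perfect fifth

From C#3 to G#3 is 5 letter names — a fifth of some quality.
C#3 to G#3 is 7 semitones, which makes it a perfect fifth; the second version is higher, so the direction is up.
Checking another pair — Ebb4 → Bbb4 — gives the same interval.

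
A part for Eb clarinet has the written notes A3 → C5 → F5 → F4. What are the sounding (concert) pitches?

C4 Eb5 Ab5 Ab4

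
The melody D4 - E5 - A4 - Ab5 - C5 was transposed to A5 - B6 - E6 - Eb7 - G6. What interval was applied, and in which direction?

up a perfect twelfth

From D4 to A5 is 12 letter names — a twelfth of some quality.
D4 to A5 is 19 semitones, which makes it a perfect twelfth; the second version is higher, so the direction is up.
Checking another pair — C5 → G6 — gives the same interval.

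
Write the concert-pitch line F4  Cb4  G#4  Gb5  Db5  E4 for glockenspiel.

F2 Cb2 G#2 Gb3 Db3 E2

The glockenspiel sounds a perfect fifteenth above written, so the written part must be a perfect fifteenth below concert — transpose each note down.
F4 → F2
Cb4 → Cb2
G#4 → G#2
Gb5 → Gb3
Db5 → Db3
E4 → E2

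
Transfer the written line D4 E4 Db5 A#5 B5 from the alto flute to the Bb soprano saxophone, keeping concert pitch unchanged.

B3 C#4 Bb4 F##5 G#5

First find concert pitch: the alto flute sounds a perfect fourth below written, so D4 E4 Db5 A#5 B5 sounds A3 B3 Ab4 E#5 F#5.
Then write for Bb soprano saxophone: it sounds a major second below written, so the part must be a major second above concert.
A3 → B3
B3 → C#4
Ab4 → Bb4
E#5 → F##5
F#5 → G#5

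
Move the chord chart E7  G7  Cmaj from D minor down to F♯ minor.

D minor down to F♯ minor is a minor sixth; each chord root moves by that interval while the quality stays the same.
E7: root E down a minor sixth → G#, giving G#7.
G7: root G down a minor sixth → B, giving B7.
Cmaj: root C down a minor sixth → E, giving Emaj.

G#7 B7 Emaj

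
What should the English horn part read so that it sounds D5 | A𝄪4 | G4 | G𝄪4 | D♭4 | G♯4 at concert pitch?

A5 E##5 D5 D##5 Ab4 D#5

The English horn sounds a perfect fifth below written, so the written part must be a perfect fifth above concert — transpose each note up.
D5 to A5
A##4 to E##5
G4 to D5
G##4 to D##5
Db4 to Ab4
G#4 to D#5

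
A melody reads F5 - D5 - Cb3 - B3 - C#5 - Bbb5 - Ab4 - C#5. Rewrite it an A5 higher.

C#6 A#5 G3 F##4 G##5 F6 E5 G##5

F5 -> C#6
D5 -> A#5
Cb3 -> G3
B3 -> F##4
C#5 -> G##5
Bbb5 -> F6
Ab4 -> E5
C#5 -> G##5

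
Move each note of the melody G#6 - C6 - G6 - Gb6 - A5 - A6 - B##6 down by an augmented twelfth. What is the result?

An augmented twelfth down from G#6 gives C5.
An augmented twelfth down from C6 gives Fb4.
G6 down an augmented twelfth is Cb5.
Gb6 down an augmented twelfth is Cbb5.
An augmented twelfth down from A5 gives Db4.
An augmented twelfth down from A6 gives Db5.
B##6: a twelfth down reaches E, and 20 semitones makes it E#5.

C5 Fb4 Cb5 Cbb5 Db4 Db5 E#5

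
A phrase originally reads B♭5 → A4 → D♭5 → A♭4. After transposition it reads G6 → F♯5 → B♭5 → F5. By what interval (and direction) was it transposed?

up a major sixth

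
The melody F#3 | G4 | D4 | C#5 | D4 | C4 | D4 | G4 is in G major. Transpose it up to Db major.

G major to Db major up is a diminished fifth, so every note moves up by that interval.
F#3 -> C4
G4 -> Db5
D4 -> Ab4
C#5 -> G5
D4 -> Ab4
C4 -> Gb4
D4 -> Ab4
G4 -> Db5

C4 Db5 Ab4 G5 Ab4 Gb4 Ab4 Db5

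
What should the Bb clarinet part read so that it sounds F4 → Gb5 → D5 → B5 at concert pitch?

The Bb clarinet sounds a major second below written, so the written part must be a major second above concert — transpose each note up.
F4 becomes G4
Gb5 becomes Ab5
D5 becomes E5
B5 becomes C#6

G4 Ab5 E5 C#6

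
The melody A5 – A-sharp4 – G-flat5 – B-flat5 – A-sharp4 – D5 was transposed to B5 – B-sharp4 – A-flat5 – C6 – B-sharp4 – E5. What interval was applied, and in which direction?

Take the first pair: A5 → B5. A to B spans 2 letter names, so the interval is some kind of second.
A5 to B5 is 2 semitones, which makes it a major second; the second version is higher, so the direction is up.
Checking another pair — D5 → E5 — gives the same interval.

up a major second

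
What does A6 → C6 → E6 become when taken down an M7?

A6: a seventh down reaches B, and 11 semitones makes it Bb5.
A major seventh down from C6 gives Db5.
E6: a seventh down reaches F, and 11 semitones makes it F5.

Bb5 Db5 F5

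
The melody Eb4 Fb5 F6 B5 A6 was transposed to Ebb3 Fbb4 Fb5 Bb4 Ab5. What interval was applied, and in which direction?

down an augmented octave

From Eb4 to Ebb3 is 8 letter names — an octave of some quality.
Ebb3 to Eb4 is 13 semitones, which makes it an augmented octave; the second version is lower, so the direction is down.
Checking another pair — A6 → Ab5 — gives the same interval.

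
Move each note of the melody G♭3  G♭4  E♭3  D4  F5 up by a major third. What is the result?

Bb3 Bb4 G3 F#4 A5

Gb3 gives Bb3
Gb4 gives Bb4
Eb3 gives G3
D4 gives F#4
F5 gives A5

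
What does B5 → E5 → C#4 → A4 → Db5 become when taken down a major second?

A5 D5 B3 G4 Cb5

B5 to A5
E5 to D5
C#4 to B3
A4 to G4
Db5 to Cb5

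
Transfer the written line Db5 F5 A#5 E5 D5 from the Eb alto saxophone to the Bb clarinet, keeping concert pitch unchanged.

First find concert pitch: the Eb alto saxophone sounds a major sixth below written, so Db5 F5 A#5 E5 D5 sounds Fb4 Ab4 C#5 G4 F4.
Then write for Bb clarinet: it sounds a major second below written, so the part must be a major second above concert.
Fb4 → Gb4
Ab4 → Bb4
C#5 → D#5
G4 → A4
F4 → G4

Gb4 Bb4 D#5 A4 G4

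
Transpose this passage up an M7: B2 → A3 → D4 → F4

A#3 G#4 C#5 E5

B2 to A#3
A3 to G#4
D4 to C#5
F4 to E5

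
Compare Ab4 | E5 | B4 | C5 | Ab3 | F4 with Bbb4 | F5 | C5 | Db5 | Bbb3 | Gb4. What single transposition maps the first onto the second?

up a minor second

From Ab4 to Bbb4 is 2 letter names — a second of some quality.
Ab4 to Bbb4 is 1 semitone, which makes it a minor second; the second version is higher, so the direction is up.
Checking another pair — F4 → Gb4 — gives the same interval.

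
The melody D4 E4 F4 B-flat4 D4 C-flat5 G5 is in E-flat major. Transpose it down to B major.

From E-flat down to B is a diminished fourth; apply that to each pitch.
D4 gives A#3
E4 gives B#3
F4 gives C#4
Bb4 gives F#4
D4 gives A#3
Cb5 gives G4
G5 gives D#5

A#3 B#3 C#4 F#4 A#3 G4 D#5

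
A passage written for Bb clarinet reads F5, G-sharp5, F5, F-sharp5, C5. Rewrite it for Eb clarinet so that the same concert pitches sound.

C5 D#5 C5 C#5 G4

First find concert pitch: the Bb clarinet sounds a major second below written, so F5 G-sharp5 F5 F-sharp5 C5 sounds Eb5 F#5 Eb5 E5 Bb4.
Then write for Eb clarinet: it sounds a minor third above written, so the part must be a minor third below concert.
Eb5 → C5
F#5 → D#5
Eb5 → C5
E5 → C#5
Bb4 → G4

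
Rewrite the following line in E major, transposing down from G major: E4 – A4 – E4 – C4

G major to E major down is a minor third, so every note moves down by that interval.
E4 to C#4
A4 to F#4
E4 to C#4
C4 to A3

C#4 F#4 C#4 A3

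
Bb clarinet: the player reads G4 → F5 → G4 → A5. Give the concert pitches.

Written C4 on the Bb clarinet sounds as Bb3, a major second lower; apply that shift to every note.
G4 becomes F4
F5 becomes Eb5
G4 becomes F4
A5 becomes G5

F4 Eb5 F4 G5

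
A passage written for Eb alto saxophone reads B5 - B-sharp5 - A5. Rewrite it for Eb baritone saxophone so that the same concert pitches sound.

B6 B#6 A6

First find concert pitch: the Eb alto saxophone sounds a major sixth below written, so B5 B-sharp5 A5 sounds D5 D#5 C5.
Then write for Eb baritone saxophone: it sounds a major thirteenth below written, so the part must be a major thirteenth above concert.
D5 → B6
D#5 → B#6
C5 → A6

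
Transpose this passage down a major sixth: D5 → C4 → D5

F4 Eb3 F4

A major sixth down from D5 gives F4.
A major sixth down from C4 gives Eb3.
D5: a sixth down reaches F, and 9 semitones makes it F4.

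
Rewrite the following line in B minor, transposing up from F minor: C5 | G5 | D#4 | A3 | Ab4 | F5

F#5 C#6 G##4 D#4 D5 B5

From F up to B is an augmented fourth; apply that to each pitch.
C5 to F#5
G5 to C#6
D#4 to G##4
A3 to D#4
Ab4 to D5
F5 to B5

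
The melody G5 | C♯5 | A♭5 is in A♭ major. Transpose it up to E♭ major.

D6 G#5 Eb6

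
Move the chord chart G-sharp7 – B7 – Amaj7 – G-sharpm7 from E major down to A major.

E major down to A major is a perfect fifth; each chord root moves by that interval while the quality stays the same.
G-sharp7: root G-sharp down a perfect fifth → C#, giving C#7.
B7: root B down a perfect fifth → E, giving E7.
Amaj7: root A down a perfect fifth → D, giving Dmaj7.
G-sharpm7: root G-sharp down a perfect fifth → C#, giving C#m7.

C#7 E7 Dmaj7 C#m7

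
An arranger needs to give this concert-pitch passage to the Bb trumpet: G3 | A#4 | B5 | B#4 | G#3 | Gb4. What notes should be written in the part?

A3 B#4 C#6 C##5 A#3 Ab4

The Bb trumpet sounds a major second below written, so the written part must be a major second above concert — transpose each note up.
G3 becomes A3
A#4 becomes B#4
B5 becomes C#6
B#4 becomes C##5
G#3 becomes A#3
Gb4 becomes Ab4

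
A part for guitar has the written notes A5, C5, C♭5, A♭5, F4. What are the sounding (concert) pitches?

A4 C4 Cb4 Ab4 F3

The guitar sounds a perfect octave below written, so transpose each written note down a perfect octave.
A5 → A4
C5 → C4
Cb5 → Cb4
Ab5 → Ab4
F4 → F3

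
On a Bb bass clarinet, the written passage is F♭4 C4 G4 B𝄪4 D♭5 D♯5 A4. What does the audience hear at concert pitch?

The Bb bass clarinet sounds a major ninth below written, so transpose each written note down a major ninth.
Fb4 gives Ebb3
C4 gives Bb2
G4 gives F3
B##4 gives A##3
Db5 gives Cb4
D#5 gives C#4
A4 gives G3

Ebb3 Bb2 F3 A##3 Cb4 C#4 G3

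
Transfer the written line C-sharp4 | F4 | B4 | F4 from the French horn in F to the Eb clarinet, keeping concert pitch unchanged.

D#3 G3 C#4 G3

First find concert pitch: the French horn in F sounds a perfect fifth below written, so C-sharp4 F4 B4 F4 sounds F#3 Bb3 E4 Bb3.
Then write for Eb clarinet: it sounds a minor third above written, so the part must be a minor third below concert.
F#3 → D#3
Bb3 → G3
E4 → C#4
Bb3 → G3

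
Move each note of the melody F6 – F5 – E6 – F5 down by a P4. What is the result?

C6 C5 B5 C5

F6 -> C6
F5 -> C5
E6 -> B5
F5 -> C5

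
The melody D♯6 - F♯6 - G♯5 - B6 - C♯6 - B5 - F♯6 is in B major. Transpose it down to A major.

B major to A major down is a major second, so every note moves down by that interval.
D#6 to C#6
F#6 to E6
G#5 to F#5
B6 to A6
C#6 to B5
B5 to A5
F#6 to E6

C#6 E6 F#5 A6 B5 A5 E6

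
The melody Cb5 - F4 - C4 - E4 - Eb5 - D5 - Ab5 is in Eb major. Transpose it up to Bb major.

Gb5 C5 G4 B4 Bb5 A5 Eb6

From Eb up to Bb is a perfect fifth; apply that to each pitch.
Cb5 → Gb5
F4 → C5
C4 → G4
E4 → B4
Eb5 → Bb5
D5 → A5
Ab5 → Eb6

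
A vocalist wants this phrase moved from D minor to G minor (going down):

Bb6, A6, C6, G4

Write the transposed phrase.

D minor to G minor down is a perfect fifth, so every note moves down by that interval.
Bb6 becomes Eb6
A6 becomes D6
C6 becomes F5
G4 becomes C4

Eb6 D6 F5 C4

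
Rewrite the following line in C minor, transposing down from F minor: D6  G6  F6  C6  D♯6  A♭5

From F down to C is a perfect fourth; apply that to each pitch.
D6 → A5
G6 → D6
F6 → C6
C6 → G5
D#6 → A#5
Ab5 → Eb5

A5 D6 C6 G5 A#5 Eb5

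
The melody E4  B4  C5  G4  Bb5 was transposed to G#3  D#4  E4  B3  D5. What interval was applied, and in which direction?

down a minor sixth

Take the first pair: E4 → G#3. E to G spans 6 letter names, so the interval is some kind of sixth.
G#3 to E4 is 8 semitones, which makes it a minor sixth; the second version is lower, so the direction is down.
Checking another pair — Bb5 → D5 — gives the same interval.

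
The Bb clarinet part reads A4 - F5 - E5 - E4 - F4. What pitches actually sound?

The Bb clarinet sounds a major second below written, so transpose each written note down a major second.
A4 becomes G4
F5 becomes Eb5
E5 becomes D5
E4 becomes D4
F4 becomes Eb4

G4 Eb5 D5 D4 Eb4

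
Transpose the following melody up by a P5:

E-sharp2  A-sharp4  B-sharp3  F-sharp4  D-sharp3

B#2 E#5 F##4 C#5 A#3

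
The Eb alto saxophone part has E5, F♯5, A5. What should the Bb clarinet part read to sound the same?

A4 B4 D5

First find concert pitch: the Eb alto saxophone sounds a major sixth below written, so E5 F♯5 A5 sounds G4 A4 C5.
Then write for Bb clarinet: it sounds a major second below written, so the part must be a major second above concert.
G4 → A4
A4 → B4
C5 → D5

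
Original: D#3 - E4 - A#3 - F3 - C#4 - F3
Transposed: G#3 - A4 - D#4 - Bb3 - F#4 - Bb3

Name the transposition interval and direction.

up a perfect fourth

Take the first pair: D#3 → G#3. D to G spans 4 letter names, so the interval is some kind of fourth.
D#3 to G#3 is 5 semitones, which makes it a perfect fourth; the second version is higher, so the direction is up.
Checking another pair — F3 → Bb3 — gives the same interval.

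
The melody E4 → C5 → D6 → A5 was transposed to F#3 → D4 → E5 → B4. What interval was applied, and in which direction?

down a minor seventh

Take the first pair: E4 → F#3. E to F spans 7 letter names, so the interval is some kind of seventh.
F#3 to E4 is 10 semitones, which makes it a minor seventh; the second version is lower, so the direction is down.
Checking another pair — A5 → B4 — gives the same interval.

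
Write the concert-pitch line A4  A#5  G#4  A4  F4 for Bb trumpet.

The Bb trumpet sounds a major second below written, so the written part must be a major second above concert — transpose each note up.
A4 to B4
A#5 to B#5
G#4 to A#4
A4 to B4
F4 to G4

B4 B#5 A#4 B4 G4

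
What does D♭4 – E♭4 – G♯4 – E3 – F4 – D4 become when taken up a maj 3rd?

Db4 → F4
Eb4 → G4
G#4 → B#4
E3 → G#3
F4 → A4
D4 → F#4

F4 G4 B#4 G#3 A4 F#4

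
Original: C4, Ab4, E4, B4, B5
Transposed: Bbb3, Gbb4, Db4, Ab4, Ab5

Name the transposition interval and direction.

down an augmented second

Take the first pair: C4 → Bbb3. C to B spans 2 letter names, so the interval is some kind of second.
Bbb3 to C4 is 3 semitones, which makes it an augmented second; the second version is lower, so the direction is down.
Checking another pair — B5 → Ab5 — gives the same interval.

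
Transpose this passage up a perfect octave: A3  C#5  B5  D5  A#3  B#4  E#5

A4 C#6 B6 D6 A#4 B#5 E#6

A perfect octave up from A3 gives A4.
C#5 up a perfect octave is C#6.
A perfect octave up from B5 gives B6.
D5: an octave up reaches D, and 12 semitones makes it D6.
A#3 up a perfect octave is A#4.
A perfect octave up from B#4 gives B#5.
E#5 up a perfect octave is E#6.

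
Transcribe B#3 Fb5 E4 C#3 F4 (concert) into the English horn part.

F##4 Cb6 B4 G#3 C5

The English horn sounds a perfect fifth below written, so the written part must be a perfect fifth above concert — transpose each note up.
B#3 becomes F##4
Fb5 becomes Cb6
E4 becomes B4
C#3 becomes G#3
F4 becomes C5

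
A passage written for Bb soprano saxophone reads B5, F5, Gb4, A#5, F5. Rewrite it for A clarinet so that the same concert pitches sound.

C6 Gb5 Abb4 B5 Gb5

First find concert pitch: the Bb soprano saxophone sounds a major second below written, so B5 F5 Gb4 A#5 F5 sounds A5 Eb5 Fb4 G#5 Eb5.
Then write for A clarinet: it sounds a minor third below written, so the part must be a minor third above concert.
A5 → C6
Eb5 → Gb5
Fb4 → Abb4
G#5 → B5
Eb5 → Gb5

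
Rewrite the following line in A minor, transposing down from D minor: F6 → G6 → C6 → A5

D minor to A minor down is a perfect fourth, so every note moves down by that interval.
F6 gives C6
G6 gives D6
C6 gives G5
A5 gives E5

C6 D6 G5 E5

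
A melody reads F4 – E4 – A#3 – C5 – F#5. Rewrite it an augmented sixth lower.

An augmented sixth down from F4 gives Abb3.
E4: a sixth down reaches G, and 10 semitones makes it Gb3.
A#3 down an augmented sixth is C3.
An augmented sixth down from C5 gives Ebb4.
F#5: a sixth down reaches A, and 10 semitones makes it Ab4.

Abb3 Gb3 C3 Ebb4 Ab4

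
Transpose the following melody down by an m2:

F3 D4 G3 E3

F3 -> E3
D4 -> C#4
G3 -> F#3
E3 -> D#3

E3 C#4 F#3 D#3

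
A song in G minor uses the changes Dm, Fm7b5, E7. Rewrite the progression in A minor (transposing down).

Em Gm7b5 F#7

G minor down to A minor is a minor seventh; each chord root moves by that interval while the quality stays the same.
Dm: root D down a minor seventh → E, giving Em.
Fm7b5: root F down a minor seventh → G, giving Gm7b5.
E7: root E down a minor seventh → F#, giving F#7.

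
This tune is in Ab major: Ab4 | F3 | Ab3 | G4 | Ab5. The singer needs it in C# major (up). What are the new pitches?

Ab major to C# major up is an augmented third, so every note moves up by that interval.
Ab4 -> C#5
F3 -> A#3
Ab3 -> C#4
G4 -> B#4
Ab5 -> C#6

C#5 A#3 C#4 B#4 C#6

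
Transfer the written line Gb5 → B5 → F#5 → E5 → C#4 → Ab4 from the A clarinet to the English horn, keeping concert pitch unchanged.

Bb5 D#6 A#5 G#5 E#4 C5

First find concert pitch: the A clarinet sounds a minor third below written, so Gb5 B5 F#5 E5 C#4 Ab4 sounds Eb5 G#5 D#5 C#5 A#3 F4.
Then write for English horn: it sounds a perfect fifth below written, so the part must be a perfect fifth above concert.
Eb5 → Bb5
G#5 → D#6
D#5 → A#5
C#5 → G#5
A#3 → E#4
F4 → C5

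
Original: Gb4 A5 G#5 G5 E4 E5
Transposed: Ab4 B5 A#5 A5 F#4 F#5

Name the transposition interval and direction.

Take the first pair: Gb4 → Ab4. G to A spans 2 letter names, so the interval is some kind of second.
Gb4 to Ab4 is 2 semitones, which makes it a major second; the second version is higher, so the direction is up.
Checking another pair — E5 → F#5 — gives the same interval.

up a major second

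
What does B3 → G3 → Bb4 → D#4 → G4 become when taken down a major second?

B3: a second down reaches A, and 2 semitones makes it A3.
G3 down a major second is F3.
Bb4: a second down reaches A, and 2 semitones makes it Ab4.
A major second down from D#4 gives C#4.
A major second down from G4 gives F4.

A3 F3 Ab4 C#4 F4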